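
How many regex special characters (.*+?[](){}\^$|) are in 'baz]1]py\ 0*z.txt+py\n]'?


Regex special characters are: . * + ? [ ] ( ) { } \ ^ $ |
Scanning 'baz]1]py\ 0*z.txt+py\n]':
  pos 3: ']' -> SPECIAL
  pos 5: ']' -> SPECIAL
  pos 8: '\' -> SPECIAL
  pos 11: '*' -> SPECIAL
  pos 13: '.' -> SPECIAL
  pos 17: '+' -> SPECIAL
  pos 20: '\' -> SPECIAL
  pos 22: ']' -> SPECIAL
Special chars found: [']', ']', '\\', '*', '.', '+', '\\', ']']
Total: 8

8


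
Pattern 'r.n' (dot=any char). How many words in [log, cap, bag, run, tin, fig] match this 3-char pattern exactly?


Pattern 'r.n' means: starts with 'r', any single char, ends with 'n'.
Checking each word (must be exactly 3 chars):
  'log' (len=3): no
  'cap' (len=3): no
  'bag' (len=3): no
  'run' (len=3): MATCH
  'tin' (len=3): no
  'fig' (len=3): no
Matching words: ['run']
Total: 1

1


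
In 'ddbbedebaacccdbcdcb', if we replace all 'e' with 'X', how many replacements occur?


re.sub('e', 'X', text) replaces every occurrence of 'e' with 'X'.
Text: 'ddbbedebaacccdbcdcb'
Scanning for 'e':
  pos 4: 'e' -> replacement #1
  pos 6: 'e' -> replacement #2
Total replacements: 2

2


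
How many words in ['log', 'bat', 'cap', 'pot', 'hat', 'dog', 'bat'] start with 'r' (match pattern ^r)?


Pattern ^r anchors to start of word. Check which words begin with 'r':
  'log' -> no
  'bat' -> no
  'cap' -> no
  'pot' -> no
  'hat' -> no
  'dog' -> no
  'bat' -> no
Matching words: []
Count: 0

0


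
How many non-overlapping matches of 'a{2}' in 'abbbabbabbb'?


Pattern 'a{2}' matches exactly 2 consecutive a's (greedy, non-overlapping).
String: 'abbbabbabbb'
Scanning for runs of a's:
  Run at pos 0: 'a' (length 1) -> 0 match(es)
  Run at pos 4: 'a' (length 1) -> 0 match(es)
  Run at pos 7: 'a' (length 1) -> 0 match(es)
Matches found: []
Total: 0

0


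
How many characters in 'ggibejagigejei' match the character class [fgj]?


Character class [fgj] matches any of: {f, g, j}
Scanning string 'ggibejagigejei' character by character:
  pos 0: 'g' -> MATCH
  pos 1: 'g' -> MATCH
  pos 2: 'i' -> no
  pos 3: 'b' -> no
  pos 4: 'e' -> no
  pos 5: 'j' -> MATCH
  pos 6: 'a' -> no
  pos 7: 'g' -> MATCH
  pos 8: 'i' -> no
  pos 9: 'g' -> MATCH
  pos 10: 'e' -> no
  pos 11: 'j' -> MATCH
  pos 12: 'e' -> no
  pos 13: 'i' -> no
Total matches: 6

6


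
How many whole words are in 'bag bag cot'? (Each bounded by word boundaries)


Word boundaries (\b) mark the start/end of each word.
Text: 'bag bag cot'
Splitting by whitespace:
  Word 1: 'bag'
  Word 2: 'bag'
  Word 3: 'cot'
Total whole words: 3

3


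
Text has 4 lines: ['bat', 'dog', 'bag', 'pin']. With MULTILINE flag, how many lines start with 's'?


With MULTILINE flag, ^ matches the start of each line.
Lines: ['bat', 'dog', 'bag', 'pin']
Checking which lines start with 's':
  Line 1: 'bat' -> no
  Line 2: 'dog' -> no
  Line 3: 'bag' -> no
  Line 4: 'pin' -> no
Matching lines: []
Count: 0

0


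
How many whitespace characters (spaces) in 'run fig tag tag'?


\s matches whitespace characters (spaces, tabs, etc.).
Text: 'run fig tag tag'
This text has 4 words separated by spaces.
Number of spaces = number of words - 1 = 4 - 1 = 3

3


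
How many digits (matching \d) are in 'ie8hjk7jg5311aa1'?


\d matches any digit 0-9.
Scanning 'ie8hjk7jg5311aa1':
  pos 2: '8' -> DIGIT
  pos 6: '7' -> DIGIT
  pos 9: '5' -> DIGIT
  pos 10: '3' -> DIGIT
  pos 11: '1' -> DIGIT
  pos 12: '1' -> DIGIT
  pos 15: '1' -> DIGIT
Digits found: ['8', '7', '5', '3', '1', '1', '1']
Total: 7

7


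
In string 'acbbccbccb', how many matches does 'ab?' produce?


Pattern 'ab?' matches 'a' optionally followed by 'b'.
String: 'acbbccbccb'
Scanning left to right for 'a' then checking next char:
  Match 1: 'a' (a not followed by b)
Total matches: 1

1


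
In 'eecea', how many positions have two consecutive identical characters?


Looking for consecutive identical characters in 'eecea':
  pos 0-1: 'e' vs 'e' -> MATCH ('ee')
  pos 1-2: 'e' vs 'c' -> different
  pos 2-3: 'c' vs 'e' -> different
  pos 3-4: 'e' vs 'a' -> different
Consecutive identical pairs: ['ee']
Count: 1

1


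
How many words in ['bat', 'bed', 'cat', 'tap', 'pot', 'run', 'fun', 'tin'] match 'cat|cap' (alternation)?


Alternation 'cat|cap' matches either 'cat' or 'cap'.
Checking each word:
  'bat' -> no
  'bed' -> no
  'cat' -> MATCH
  'tap' -> no
  'pot' -> no
  'run' -> no
  'fun' -> no
  'tin' -> no
Matches: ['cat']
Count: 1

1


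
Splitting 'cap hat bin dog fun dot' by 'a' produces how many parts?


Splitting by 'a' breaks the string at each occurrence of the separator.
Text: 'cap hat bin dog fun dot'
Parts after split:
  Part 1: 'c'
  Part 2: 'p h'
  Part 3: 't bin dog fun dot'
Total parts: 3

3


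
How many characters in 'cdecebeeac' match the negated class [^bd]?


Negated class [^bd] matches any char NOT in {b, d}
Scanning 'cdecebeeac':
  pos 0: 'c' -> MATCH
  pos 1: 'd' -> no (excluded)
  pos 2: 'e' -> MATCH
  pos 3: 'c' -> MATCH
  pos 4: 'e' -> MATCH
  pos 5: 'b' -> no (excluded)
  pos 6: 'e' -> MATCH
  pos 7: 'e' -> MATCH
  pos 8: 'a' -> MATCH
  pos 9: 'c' -> MATCH
Total matches: 8

8


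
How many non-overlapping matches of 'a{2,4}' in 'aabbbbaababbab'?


Pattern 'a{2,4}' matches between 2 and 4 consecutive a's (greedy).
String: 'aabbbbaababbab'
Finding runs of a's and applying greedy matching:
  Run at pos 0: 'aa' (length 2)
  Run at pos 6: 'aa' (length 2)
  Run at pos 9: 'a' (length 1)
  Run at pos 12: 'a' (length 1)
Matches: ['aa', 'aa']
Count: 2

2


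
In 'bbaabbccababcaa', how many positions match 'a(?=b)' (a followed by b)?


Lookahead 'a(?=b)' matches 'a' only when followed by 'b'.
String: 'bbaabbccababcaa'
Checking each position where char is 'a':
  pos 2: 'a' -> no (next='a')
  pos 3: 'a' -> MATCH (next='b')
  pos 8: 'a' -> MATCH (next='b')
  pos 10: 'a' -> MATCH (next='b')
  pos 13: 'a' -> no (next='a')
Matching positions: [3, 8, 10]
Count: 3

3


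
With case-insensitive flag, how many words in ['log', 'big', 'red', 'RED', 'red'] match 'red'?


Case-insensitive matching: compare each word's lowercase form to 'red'.
  'log' -> lower='log' -> no
  'big' -> lower='big' -> no
  'red' -> lower='red' -> MATCH
  'RED' -> lower='red' -> MATCH
  'red' -> lower='red' -> MATCH
Matches: ['red', 'RED', 'red']
Count: 3

3


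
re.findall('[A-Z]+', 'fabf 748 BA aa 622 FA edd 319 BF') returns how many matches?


Pattern '[A-Z]+' finds one or more uppercase letters.
Text: 'fabf 748 BA aa 622 FA edd 319 BF'
Scanning for matches:
  Match 1: 'BA'
  Match 2: 'FA'
  Match 3: 'BF'
Total matches: 3

3


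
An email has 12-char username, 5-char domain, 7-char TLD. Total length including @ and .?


An email address has format: username@domain.tld
Username length: 12
'@' character: 1
Domain length: 5
'.' character: 1
TLD length: 7
Total = 12 + 1 + 5 + 1 + 7 = 26

26


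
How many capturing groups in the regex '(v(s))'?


To count capturing groups, count each '(' that starts a group.
Pattern: '(v(s))'
Walking through the pattern:
  Position 0: '(' -> group #1
  Position 2: '(' -> group #2
Total capturing groups: 2

2


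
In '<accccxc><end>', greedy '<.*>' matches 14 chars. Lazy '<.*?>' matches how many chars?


Greedy '<.*>' tries to match as MUCH as possible.
Lazy '<.*?>' tries to match as LITTLE as possible.

String: '<accccxc><end>'
Greedy '<.*>' starts at first '<' and extends to the LAST '>': '<accccxc><end>' (14 chars)
Lazy '<.*?>' starts at first '<' and stops at the FIRST '>': '<accccxc>' (9 chars)

9


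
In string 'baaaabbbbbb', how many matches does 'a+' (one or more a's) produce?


Pattern 'a+' matches one or more consecutive a's.
String: 'baaaabbbbbb'
Scanning for runs of a:
  Match 1: 'aaaa' (length 4)
Total matches: 1

1


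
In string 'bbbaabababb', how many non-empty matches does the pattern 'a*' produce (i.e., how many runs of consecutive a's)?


Pattern 'a*' matches zero or more a's. We want non-empty runs of consecutive a's.
String: 'bbbaabababb'
Walking through the string to find runs of a's:
  Run 1: positions 3-4 -> 'aa'
  Run 2: positions 6-6 -> 'a'
  Run 3: positions 8-8 -> 'a'
Non-empty runs found: ['aa', 'a', 'a']
Count: 3

3


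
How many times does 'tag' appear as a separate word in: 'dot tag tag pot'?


Scanning each word for exact match 'tag':
  Word 1: 'dot' -> no
  Word 2: 'tag' -> MATCH
  Word 3: 'tag' -> MATCH
  Word 4: 'pot' -> no
Total matches: 2

2


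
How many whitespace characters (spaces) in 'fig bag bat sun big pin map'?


\s matches whitespace characters (spaces, tabs, etc.).
Text: 'fig bag bat sun big pin map'
This text has 7 words separated by spaces.
Number of spaces = number of words - 1 = 7 - 1 = 6

6


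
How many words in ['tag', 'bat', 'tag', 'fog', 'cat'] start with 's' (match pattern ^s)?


Pattern ^s anchors to start of word. Check which words begin with 's':
  'tag' -> no
  'bat' -> no
  'tag' -> no
  'fog' -> no
  'cat' -> no
Matching words: []
Count: 0

0


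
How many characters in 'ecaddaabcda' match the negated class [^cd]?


Negated class [^cd] matches any char NOT in {c, d}
Scanning 'ecaddaabcda':
  pos 0: 'e' -> MATCH
  pos 1: 'c' -> no (excluded)
  pos 2: 'a' -> MATCH
  pos 3: 'd' -> no (excluded)
  pos 4: 'd' -> no (excluded)
  pos 5: 'a' -> MATCH
  pos 6: 'a' -> MATCH
  pos 7: 'b' -> MATCH
  pos 8: 'c' -> no (excluded)
  pos 9: 'd' -> no (excluded)
  pos 10: 'a' -> MATCH
Total matches: 6

6


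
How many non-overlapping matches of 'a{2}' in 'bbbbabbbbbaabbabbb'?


Pattern 'a{2}' matches exactly 2 consecutive a's (greedy, non-overlapping).
String: 'bbbbabbbbbaabbabbb'
Scanning for runs of a's:
  Run at pos 4: 'a' (length 1) -> 0 match(es)
  Run at pos 10: 'aa' (length 2) -> 1 match(es)
  Run at pos 14: 'a' (length 1) -> 0 match(es)
Matches found: ['aa']
Total: 1

1


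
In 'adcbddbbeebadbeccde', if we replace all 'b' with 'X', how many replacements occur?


re.sub('b', 'X', text) replaces every occurrence of 'b' with 'X'.
Text: 'adcbddbbeebadbeccde'
Scanning for 'b':
  pos 3: 'b' -> replacement #1
  pos 6: 'b' -> replacement #2
  pos 7: 'b' -> replacement #3
  pos 10: 'b' -> replacement #4
  pos 13: 'b' -> replacement #5
Total replacements: 5

5


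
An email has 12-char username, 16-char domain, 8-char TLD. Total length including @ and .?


An email address has format: username@domain.tld
Username length: 12
'@' character: 1
Domain length: 16
'.' character: 1
TLD length: 8
Total = 12 + 1 + 16 + 1 + 8 = 38

38


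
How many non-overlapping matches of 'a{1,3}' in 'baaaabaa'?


Pattern 'a{1,3}' matches between 1 and 3 consecutive a's (greedy).
String: 'baaaabaa'
Finding runs of a's and applying greedy matching:
  Run at pos 1: 'aaaa' (length 4)
  Run at pos 6: 'aa' (length 2)
Matches: ['aaa', 'a', 'aa']
Count: 3

3


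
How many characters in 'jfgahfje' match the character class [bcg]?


Character class [bcg] matches any of: {b, c, g}
Scanning string 'jfgahfje' character by character:
  pos 0: 'j' -> no
  pos 1: 'f' -> no
  pos 2: 'g' -> MATCH
  pos 3: 'a' -> no
  pos 4: 'h' -> no
  pos 5: 'f' -> no
  pos 6: 'j' -> no
  pos 7: 'e' -> no
Total matches: 1

1


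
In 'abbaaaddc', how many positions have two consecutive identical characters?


Looking for consecutive identical characters in 'abbaaaddc':
  pos 0-1: 'a' vs 'b' -> different
  pos 1-2: 'b' vs 'b' -> MATCH ('bb')
  pos 2-3: 'b' vs 'a' -> different
  pos 3-4: 'a' vs 'a' -> MATCH ('aa')
  pos 4-5: 'a' vs 'a' -> MATCH ('aa')
  pos 5-6: 'a' vs 'd' -> different
  pos 6-7: 'd' vs 'd' -> MATCH ('dd')
  pos 7-8: 'd' vs 'c' -> different
Consecutive identical pairs: ['bb', 'aa', 'aa', 'dd']
Count: 4

4


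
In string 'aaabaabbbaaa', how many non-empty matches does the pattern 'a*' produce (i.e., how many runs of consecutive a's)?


Pattern 'a*' matches zero or more a's. We want non-empty runs of consecutive a's.
String: 'aaabaabbbaaa'
Walking through the string to find runs of a's:
  Run 1: positions 0-2 -> 'aaa'
  Run 2: positions 4-5 -> 'aa'
  Run 3: positions 9-11 -> 'aaa'
Non-empty runs found: ['aaa', 'aa', 'aaa']
Count: 3

3


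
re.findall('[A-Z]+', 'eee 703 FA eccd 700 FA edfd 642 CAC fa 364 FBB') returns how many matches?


Pattern '[A-Z]+' finds one or more uppercase letters.
Text: 'eee 703 FA eccd 700 FA edfd 642 CAC fa 364 FBB'
Scanning for matches:
  Match 1: 'FA'
  Match 2: 'FA'
  Match 3: 'CAC'
  Match 4: 'FBB'
Total matches: 4

4


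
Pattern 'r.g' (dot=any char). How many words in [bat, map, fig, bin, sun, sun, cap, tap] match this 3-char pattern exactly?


Pattern 'r.g' means: starts with 'r', any single char, ends with 'g'.
Checking each word (must be exactly 3 chars):
  'bat' (len=3): no
  'map' (len=3): no
  'fig' (len=3): no
  'bin' (len=3): no
  'sun' (len=3): no
  'sun' (len=3): no
  'cap' (len=3): no
  'tap' (len=3): no
Matching words: []
Total: 0

0


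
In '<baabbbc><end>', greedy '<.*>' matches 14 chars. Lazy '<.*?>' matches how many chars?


Greedy '<.*>' tries to match as MUCH as possible.
Lazy '<.*?>' tries to match as LITTLE as possible.

String: '<baabbbc><end>'
Greedy '<.*>' starts at first '<' and extends to the LAST '>': '<baabbbc><end>' (14 chars)
Lazy '<.*?>' starts at first '<' and stops at the FIRST '>': '<baabbbc>' (9 chars)

9


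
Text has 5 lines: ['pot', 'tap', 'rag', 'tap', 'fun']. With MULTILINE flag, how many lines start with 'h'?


With MULTILINE flag, ^ matches the start of each line.
Lines: ['pot', 'tap', 'rag', 'tap', 'fun']
Checking which lines start with 'h':
  Line 1: 'pot' -> no
  Line 2: 'tap' -> no
  Line 3: 'rag' -> no
  Line 4: 'tap' -> no
  Line 5: 'fun' -> no
Matching lines: []
Count: 0

0


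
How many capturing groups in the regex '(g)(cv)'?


To count capturing groups, count each '(' that starts a group.
Pattern: '(g)(cv)'
Walking through the pattern:
  Position 0: '(' -> group #1
  Position 3: '(' -> group #2
Total capturing groups: 2

2


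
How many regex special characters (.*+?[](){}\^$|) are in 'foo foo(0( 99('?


Regex special characters are: . * + ? [ ] ( ) { } \ ^ $ |
Scanning 'foo foo(0( 99(':
  pos 7: '(' -> SPECIAL
  pos 9: '(' -> SPECIAL
  pos 13: '(' -> SPECIAL
Special chars found: ['(', '(', '(']
Total: 3

3


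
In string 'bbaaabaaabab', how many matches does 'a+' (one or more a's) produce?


Pattern 'a+' matches one or more consecutive a's.
String: 'bbaaabaaabab'
Scanning for runs of a:
  Match 1: 'aaa' (length 3)
  Match 2: 'aaa' (length 3)
  Match 3: 'a' (length 1)
Total matches: 3

3


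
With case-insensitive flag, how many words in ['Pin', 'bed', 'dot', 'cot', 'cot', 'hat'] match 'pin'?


Case-insensitive matching: compare each word's lowercase form to 'pin'.
  'Pin' -> lower='pin' -> MATCH
  'bed' -> lower='bed' -> no
  'dot' -> lower='dot' -> no
  'cot' -> lower='cot' -> no
  'cot' -> lower='cot' -> no
  'hat' -> lower='hat' -> no
Matches: ['Pin']
Count: 1

1


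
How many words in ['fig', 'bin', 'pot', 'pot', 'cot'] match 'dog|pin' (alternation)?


Alternation 'dog|pin' matches either 'dog' or 'pin'.
Checking each word:
  'fig' -> no
  'bin' -> no
  'pot' -> no
  'pot' -> no
  'cot' -> no
Matches: []
Count: 0

0


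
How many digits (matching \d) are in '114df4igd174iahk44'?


\d matches any digit 0-9.
Scanning '114df4igd174iahk44':
  pos 0: '1' -> DIGIT
  pos 1: '1' -> DIGIT
  pos 2: '4' -> DIGIT
  pos 5: '4' -> DIGIT
  pos 9: '1' -> DIGIT
  pos 10: '7' -> DIGIT
  pos 11: '4' -> DIGIT
  pos 16: '4' -> DIGIT
  pos 17: '4' -> DIGIT
Digits found: ['1', '1', '4', '4', '1', '7', '4', '4', '4']
Total: 9

9


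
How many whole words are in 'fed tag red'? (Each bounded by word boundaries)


Word boundaries (\b) mark the start/end of each word.
Text: 'fed tag red'
Splitting by whitespace:
  Word 1: 'fed'
  Word 2: 'tag'
  Word 3: 'red'
Total whole words: 3

3


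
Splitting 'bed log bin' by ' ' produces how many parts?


Splitting by ' ' breaks the string at each occurrence of the separator.
Text: 'bed log bin'
Parts after split:
  Part 1: 'bed'
  Part 2: 'log'
  Part 3: 'bin'
Total parts: 3

3


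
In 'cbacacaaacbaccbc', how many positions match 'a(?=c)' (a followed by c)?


Lookahead 'a(?=c)' matches 'a' only when followed by 'c'.
String: 'cbacacaaacbaccbc'
Checking each position where char is 'a':
  pos 2: 'a' -> MATCH (next='c')
  pos 4: 'a' -> MATCH (next='c')
  pos 6: 'a' -> no (next='a')
  pos 7: 'a' -> no (next='a')
  pos 8: 'a' -> MATCH (next='c')
  pos 11: 'a' -> MATCH (next='c')
Matching positions: [2, 4, 8, 11]
Count: 4

4


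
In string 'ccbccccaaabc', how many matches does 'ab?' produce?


Pattern 'ab?' matches 'a' optionally followed by 'b'.
String: 'ccbccccaaabc'
Scanning left to right for 'a' then checking next char:
  Match 1: 'a' (a not followed by b)
  Match 2: 'a' (a not followed by b)
  Match 3: 'ab' (a followed by b)
Total matches: 3

3


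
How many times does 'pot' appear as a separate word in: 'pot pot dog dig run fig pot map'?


Scanning each word for exact match 'pot':
  Word 1: 'pot' -> MATCH
  Word 2: 'pot' -> MATCH
  Word 3: 'dog' -> no
  Word 4: 'dig' -> no
  Word 5: 'run' -> no
  Word 6: 'fig' -> no
  Word 7: 'pot' -> MATCH
  Word 8: 'map' -> no
Total matches: 3

3


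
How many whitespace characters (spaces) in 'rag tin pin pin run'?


\s matches whitespace characters (spaces, tabs, etc.).
Text: 'rag tin pin pin run'
This text has 5 words separated by spaces.
Number of spaces = number of words - 1 = 5 - 1 = 4

4


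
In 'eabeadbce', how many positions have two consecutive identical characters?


Looking for consecutive identical characters in 'eabeadbce':
  pos 0-1: 'e' vs 'a' -> different
  pos 1-2: 'a' vs 'b' -> different
  pos 2-3: 'b' vs 'e' -> different
  pos 3-4: 'e' vs 'a' -> different
  pos 4-5: 'a' vs 'd' -> different
  pos 5-6: 'd' vs 'b' -> different
  pos 6-7: 'b' vs 'c' -> different
  pos 7-8: 'c' vs 'e' -> different
Consecutive identical pairs: []
Count: 0

0


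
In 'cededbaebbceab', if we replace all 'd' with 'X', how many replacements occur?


re.sub('d', 'X', text) replaces every occurrence of 'd' with 'X'.
Text: 'cededbaebbceab'
Scanning for 'd':
  pos 2: 'd' -> replacement #1
  pos 4: 'd' -> replacement #2
Total replacements: 2

2


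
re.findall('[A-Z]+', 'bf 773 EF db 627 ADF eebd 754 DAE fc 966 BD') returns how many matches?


Pattern '[A-Z]+' finds one or more uppercase letters.
Text: 'bf 773 EF db 627 ADF eebd 754 DAE fc 966 BD'
Scanning for matches:
  Match 1: 'EF'
  Match 2: 'ADF'
  Match 3: 'DAE'
  Match 4: 'BD'
Total matches: 4

4


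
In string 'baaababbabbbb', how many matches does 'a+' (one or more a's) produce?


Pattern 'a+' matches one or more consecutive a's.
String: 'baaababbabbbb'
Scanning for runs of a:
  Match 1: 'aaa' (length 3)
  Match 2: 'a' (length 1)
  Match 3: 'a' (length 1)
Total matches: 3

3


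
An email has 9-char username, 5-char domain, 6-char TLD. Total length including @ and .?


An email address has format: username@domain.tld
Username length: 9
'@' character: 1
Domain length: 5
'.' character: 1
TLD length: 6
Total = 9 + 1 + 5 + 1 + 6 = 22

22


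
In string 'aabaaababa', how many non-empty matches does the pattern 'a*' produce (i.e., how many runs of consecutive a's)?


Pattern 'a*' matches zero or more a's. We want non-empty runs of consecutive a's.
String: 'aabaaababa'
Walking through the string to find runs of a's:
  Run 1: positions 0-1 -> 'aa'
  Run 2: positions 3-5 -> 'aaa'
  Run 3: positions 7-7 -> 'a'
  Run 4: positions 9-9 -> 'a'
Non-empty runs found: ['aa', 'aaa', 'a', 'a']
Count: 4

4


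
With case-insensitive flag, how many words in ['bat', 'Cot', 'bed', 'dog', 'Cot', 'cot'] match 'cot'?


Case-insensitive matching: compare each word's lowercase form to 'cot'.
  'bat' -> lower='bat' -> no
  'Cot' -> lower='cot' -> MATCH
  'bed' -> lower='bed' -> no
  'dog' -> lower='dog' -> no
  'Cot' -> lower='cot' -> MATCH
  'cot' -> lower='cot' -> MATCH
Matches: ['Cot', 'Cot', 'cot']
Count: 3

3


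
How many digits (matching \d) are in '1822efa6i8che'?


\d matches any digit 0-9.
Scanning '1822efa6i8che':
  pos 0: '1' -> DIGIT
  pos 1: '8' -> DIGIT
  pos 2: '2' -> DIGIT
  pos 3: '2' -> DIGIT
  pos 7: '6' -> DIGIT
  pos 9: '8' -> DIGIT
Digits found: ['1', '8', '2', '2', '6', '8']
Total: 6

6


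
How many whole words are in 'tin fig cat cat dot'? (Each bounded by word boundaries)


Word boundaries (\b) mark the start/end of each word.
Text: 'tin fig cat cat dot'
Splitting by whitespace:
  Word 1: 'tin'
  Word 2: 'fig'
  Word 3: 'cat'
  Word 4: 'cat'
  Word 5: 'dot'
Total whole words: 5

5


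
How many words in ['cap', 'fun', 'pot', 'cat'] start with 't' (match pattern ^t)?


Pattern ^t anchors to start of word. Check which words begin with 't':
  'cap' -> no
  'fun' -> no
  'pot' -> no
  'cat' -> no
Matching words: []
Count: 0

0


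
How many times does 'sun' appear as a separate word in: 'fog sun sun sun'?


Scanning each word for exact match 'sun':
  Word 1: 'fog' -> no
  Word 2: 'sun' -> MATCH
  Word 3: 'sun' -> MATCH
  Word 4: 'sun' -> MATCH
Total matches: 3

3


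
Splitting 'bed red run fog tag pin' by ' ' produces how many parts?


Splitting by ' ' breaks the string at each occurrence of the separator.
Text: 'bed red run fog tag pin'
Parts after split:
  Part 1: 'bed'
  Part 2: 'red'
  Part 3: 'run'
  Part 4: 'fog'
  Part 5: 'tag'
  Part 6: 'pin'
Total parts: 6

6


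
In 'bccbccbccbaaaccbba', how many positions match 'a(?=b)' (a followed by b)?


Lookahead 'a(?=b)' matches 'a' only when followed by 'b'.
String: 'bccbccbccbaaaccbba'
Checking each position where char is 'a':
  pos 10: 'a' -> no (next='a')
  pos 11: 'a' -> no (next='a')
  pos 12: 'a' -> no (next='c')
Matching positions: []
Count: 0

0


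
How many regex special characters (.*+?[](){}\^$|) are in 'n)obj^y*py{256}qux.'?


Regex special characters are: . * + ? [ ] ( ) { } \ ^ $ |
Scanning 'n)obj^y*py{256}qux.':
  pos 1: ')' -> SPECIAL
  pos 5: '^' -> SPECIAL
  pos 7: '*' -> SPECIAL
  pos 10: '{' -> SPECIAL
  pos 14: '}' -> SPECIAL
  pos 18: '.' -> SPECIAL
Special chars found: [')', '^', '*', '{', '}', '.']
Total: 6

6


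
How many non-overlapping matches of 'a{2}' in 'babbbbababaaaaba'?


Pattern 'a{2}' matches exactly 2 consecutive a's (greedy, non-overlapping).
String: 'babbbbababaaaaba'
Scanning for runs of a's:
  Run at pos 1: 'a' (length 1) -> 0 match(es)
  Run at pos 6: 'a' (length 1) -> 0 match(es)
  Run at pos 8: 'a' (length 1) -> 0 match(es)
  Run at pos 10: 'aaaa' (length 4) -> 2 match(es)
  Run at pos 15: 'a' (length 1) -> 0 match(es)
Matches found: ['aa', 'aa']
Total: 2

2


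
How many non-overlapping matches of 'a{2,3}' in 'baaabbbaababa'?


Pattern 'a{2,3}' matches between 2 and 3 consecutive a's (greedy).
String: 'baaabbbaababa'
Finding runs of a's and applying greedy matching:
  Run at pos 1: 'aaa' (length 3)
  Run at pos 7: 'aa' (length 2)
  Run at pos 10: 'a' (length 1)
  Run at pos 12: 'a' (length 1)
Matches: ['aaa', 'aa']
Count: 2

2


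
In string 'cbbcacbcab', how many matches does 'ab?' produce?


Pattern 'ab?' matches 'a' optionally followed by 'b'.
String: 'cbbcacbcab'
Scanning left to right for 'a' then checking next char:
  Match 1: 'a' (a not followed by b)
  Match 2: 'ab' (a followed by b)
Total matches: 2

2


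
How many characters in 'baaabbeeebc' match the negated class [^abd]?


Negated class [^abd] matches any char NOT in {a, b, d}
Scanning 'baaabbeeebc':
  pos 0: 'b' -> no (excluded)
  pos 1: 'a' -> no (excluded)
  pos 2: 'a' -> no (excluded)
  pos 3: 'a' -> no (excluded)
  pos 4: 'b' -> no (excluded)
  pos 5: 'b' -> no (excluded)
  pos 6: 'e' -> MATCH
  pos 7: 'e' -> MATCH
  pos 8: 'e' -> MATCH
  pos 9: 'b' -> no (excluded)
  pos 10: 'c' -> MATCH
Total matches: 4

4


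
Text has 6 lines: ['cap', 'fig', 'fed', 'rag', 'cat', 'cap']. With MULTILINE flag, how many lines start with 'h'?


With MULTILINE flag, ^ matches the start of each line.
Lines: ['cap', 'fig', 'fed', 'rag', 'cat', 'cap']
Checking which lines start with 'h':
  Line 1: 'cap' -> no
  Line 2: 'fig' -> no
  Line 3: 'fed' -> no
  Line 4: 'rag' -> no
  Line 5: 'cat' -> no
  Line 6: 'cap' -> no
Matching lines: []
Count: 0

0


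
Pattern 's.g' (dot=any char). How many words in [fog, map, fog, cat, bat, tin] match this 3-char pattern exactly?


Pattern 's.g' means: starts with 's', any single char, ends with 'g'.
Checking each word (must be exactly 3 chars):
  'fog' (len=3): no
  'map' (len=3): no
  'fog' (len=3): no
  'cat' (len=3): no
  'bat' (len=3): no
  'tin' (len=3): no
Matching words: []
Total: 0

0


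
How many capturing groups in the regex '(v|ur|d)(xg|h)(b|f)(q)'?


To count capturing groups, count each '(' that starts a group.
Pattern: '(v|ur|d)(xg|h)(b|f)(q)'
Walking through the pattern:
  Position 0: '(' -> group #1
  Position 8: '(' -> group #2
  Position 14: '(' -> group #3
  Position 19: '(' -> group #4
Total capturing groups: 4

4


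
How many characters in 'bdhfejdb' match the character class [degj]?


Character class [degj] matches any of: {d, e, g, j}
Scanning string 'bdhfejdb' character by character:
  pos 0: 'b' -> no
  pos 1: 'd' -> MATCH
  pos 2: 'h' -> no
  pos 3: 'f' -> no
  pos 4: 'e' -> MATCH
  pos 5: 'j' -> MATCH
  pos 6: 'd' -> MATCH
  pos 7: 'b' -> no
Total matches: 4

4


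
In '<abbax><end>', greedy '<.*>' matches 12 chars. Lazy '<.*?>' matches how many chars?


Greedy '<.*>' tries to match as MUCH as possible.
Lazy '<.*?>' tries to match as LITTLE as possible.

String: '<abbax><end>'
Greedy '<.*>' starts at first '<' and extends to the LAST '>': '<abbax><end>' (12 chars)
Lazy '<.*?>' starts at first '<' and stops at the FIRST '>': '<abbax>' (7 chars)

7


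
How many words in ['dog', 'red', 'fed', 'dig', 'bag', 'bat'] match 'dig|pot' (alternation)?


Alternation 'dig|pot' matches either 'dig' or 'pot'.
Checking each word:
  'dog' -> no
  'red' -> no
  'fed' -> no
  'dig' -> MATCH
  'bag' -> no
  'bat' -> no
Matches: ['dig']
Count: 1

1


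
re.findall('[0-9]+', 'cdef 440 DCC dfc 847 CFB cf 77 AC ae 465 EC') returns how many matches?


Pattern '[0-9]+' finds one or more digits.
Text: 'cdef 440 DCC dfc 847 CFB cf 77 AC ae 465 EC'
Scanning for matches:
  Match 1: '440'
  Match 2: '847'
  Match 3: '77'
  Match 4: '465'
Total matches: 4

4


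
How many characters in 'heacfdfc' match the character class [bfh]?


Character class [bfh] matches any of: {b, f, h}
Scanning string 'heacfdfc' character by character:
  pos 0: 'h' -> MATCH
  pos 1: 'e' -> no
  pos 2: 'a' -> no
  pos 3: 'c' -> no
  pos 4: 'f' -> MATCH
  pos 5: 'd' -> no
  pos 6: 'f' -> MATCH
  pos 7: 'c' -> no
Total matches: 3

3


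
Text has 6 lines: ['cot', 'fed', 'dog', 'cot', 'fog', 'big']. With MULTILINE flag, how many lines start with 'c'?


With MULTILINE flag, ^ matches the start of each line.
Lines: ['cot', 'fed', 'dog', 'cot', 'fog', 'big']
Checking which lines start with 'c':
  Line 1: 'cot' -> MATCH
  Line 2: 'fed' -> no
  Line 3: 'dog' -> no
  Line 4: 'cot' -> MATCH
  Line 5: 'fog' -> no
  Line 6: 'big' -> no
Matching lines: ['cot', 'cot']
Count: 2

2


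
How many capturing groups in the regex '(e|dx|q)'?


To count capturing groups, count each '(' that starts a group.
Pattern: '(e|dx|q)'
Walking through the pattern:
  Position 0: '(' -> group #1
Total capturing groups: 1

1


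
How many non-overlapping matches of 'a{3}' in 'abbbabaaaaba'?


Pattern 'a{3}' matches exactly 3 consecutive a's (greedy, non-overlapping).
String: 'abbbabaaaaba'
Scanning for runs of a's:
  Run at pos 0: 'a' (length 1) -> 0 match(es)
  Run at pos 4: 'a' (length 1) -> 0 match(es)
  Run at pos 6: 'aaaa' (length 4) -> 1 match(es)
  Run at pos 11: 'a' (length 1) -> 0 match(es)
Matches found: ['aaa']
Total: 1

1


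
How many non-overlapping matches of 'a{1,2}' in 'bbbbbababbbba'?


Pattern 'a{1,2}' matches between 1 and 2 consecutive a's (greedy).
String: 'bbbbbababbbba'
Finding runs of a's and applying greedy matching:
  Run at pos 5: 'a' (length 1)
  Run at pos 7: 'a' (length 1)
  Run at pos 12: 'a' (length 1)
Matches: ['a', 'a', 'a']
Count: 3

3


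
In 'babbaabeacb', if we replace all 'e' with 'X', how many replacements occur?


re.sub('e', 'X', text) replaces every occurrence of 'e' with 'X'.
Text: 'babbaabeacb'
Scanning for 'e':
  pos 7: 'e' -> replacement #1
Total replacements: 1

1


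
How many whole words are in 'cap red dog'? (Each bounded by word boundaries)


Word boundaries (\b) mark the start/end of each word.
Text: 'cap red dog'
Splitting by whitespace:
  Word 1: 'cap'
  Word 2: 'red'
  Word 3: 'dog'
Total whole words: 3

3


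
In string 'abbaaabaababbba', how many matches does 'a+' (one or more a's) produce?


Pattern 'a+' matches one or more consecutive a's.
String: 'abbaaabaababbba'
Scanning for runs of a:
  Match 1: 'a' (length 1)
  Match 2: 'aaa' (length 3)
  Match 3: 'aa' (length 2)
  Match 4: 'a' (length 1)
  Match 5: 'a' (length 1)
Total matches: 5

5


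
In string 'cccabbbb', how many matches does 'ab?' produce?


Pattern 'ab?' matches 'a' optionally followed by 'b'.
String: 'cccabbbb'
Scanning left to right for 'a' then checking next char:
  Match 1: 'ab' (a followed by b)
Total matches: 1

1


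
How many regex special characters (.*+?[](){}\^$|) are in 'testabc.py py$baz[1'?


Regex special characters are: . * + ? [ ] ( ) { } \ ^ $ |
Scanning 'testabc.py py$baz[1':
  pos 7: '.' -> SPECIAL
  pos 13: '$' -> SPECIAL
  pos 17: '[' -> SPECIAL
Special chars found: ['.', '$', '[']
Total: 3

3


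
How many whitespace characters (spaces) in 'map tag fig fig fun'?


\s matches whitespace characters (spaces, tabs, etc.).
Text: 'map tag fig fig fun'
This text has 5 words separated by spaces.
Number of spaces = number of words - 1 = 5 - 1 = 4

4


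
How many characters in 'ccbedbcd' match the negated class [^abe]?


Negated class [^abe] matches any char NOT in {a, b, e}
Scanning 'ccbedbcd':
  pos 0: 'c' -> MATCH
  pos 1: 'c' -> MATCH
  pos 2: 'b' -> no (excluded)
  pos 3: 'e' -> no (excluded)
  pos 4: 'd' -> MATCH
  pos 5: 'b' -> no (excluded)
  pos 6: 'c' -> MATCH
  pos 7: 'd' -> MATCH
Total matches: 5

5


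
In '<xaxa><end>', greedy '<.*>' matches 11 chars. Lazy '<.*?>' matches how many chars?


Greedy '<.*>' tries to match as MUCH as possible.
Lazy '<.*?>' tries to match as LITTLE as possible.

String: '<xaxa><end>'
Greedy '<.*>' starts at first '<' and extends to the LAST '>': '<xaxa><end>' (11 chars)
Lazy '<.*?>' starts at first '<' and stops at the FIRST '>': '<xaxa>' (6 chars)

6


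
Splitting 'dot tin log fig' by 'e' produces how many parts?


Splitting by 'e' breaks the string at each occurrence of the separator.
Text: 'dot tin log fig'
Parts after split:
  Part 1: 'dot tin log fig'
Total parts: 1

1


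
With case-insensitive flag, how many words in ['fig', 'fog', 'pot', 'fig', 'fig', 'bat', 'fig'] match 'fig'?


Case-insensitive matching: compare each word's lowercase form to 'fig'.
  'fig' -> lower='fig' -> MATCH
  'fog' -> lower='fog' -> no
  'pot' -> lower='pot' -> no
  'fig' -> lower='fig' -> MATCH
  'fig' -> lower='fig' -> MATCH
  'bat' -> lower='bat' -> no
  'fig' -> lower='fig' -> MATCH
Matches: ['fig', 'fig', 'fig', 'fig']
Count: 4

4


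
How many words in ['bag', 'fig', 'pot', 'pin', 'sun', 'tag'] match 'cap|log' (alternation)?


Alternation 'cap|log' matches either 'cap' or 'log'.
Checking each word:
  'bag' -> no
  'fig' -> no
  'pot' -> no
  'pin' -> no
  'sun' -> no
  'tag' -> no
Matches: []
Count: 0

0


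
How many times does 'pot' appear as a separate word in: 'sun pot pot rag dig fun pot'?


Scanning each word for exact match 'pot':
  Word 1: 'sun' -> no
  Word 2: 'pot' -> MATCH
  Word 3: 'pot' -> MATCH
  Word 4: 'rag' -> no
  Word 5: 'dig' -> no
  Word 6: 'fun' -> no
  Word 7: 'pot' -> MATCH
Total matches: 3

3


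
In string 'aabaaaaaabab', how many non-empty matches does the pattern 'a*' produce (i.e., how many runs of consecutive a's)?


Pattern 'a*' matches zero or more a's. We want non-empty runs of consecutive a's.
String: 'aabaaaaaabab'
Walking through the string to find runs of a's:
  Run 1: positions 0-1 -> 'aa'
  Run 2: positions 3-8 -> 'aaaaaa'
  Run 3: positions 10-10 -> 'a'
Non-empty runs found: ['aa', 'aaaaaa', 'a']
Count: 3

3


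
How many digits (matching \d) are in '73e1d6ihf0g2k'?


\d matches any digit 0-9.
Scanning '73e1d6ihf0g2k':
  pos 0: '7' -> DIGIT
  pos 1: '3' -> DIGIT
  pos 3: '1' -> DIGIT
  pos 5: '6' -> DIGIT
  pos 9: '0' -> DIGIT
  pos 11: '2' -> DIGIT
Digits found: ['7', '3', '1', '6', '0', '2']
Total: 6

6


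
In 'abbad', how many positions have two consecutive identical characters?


Looking for consecutive identical characters in 'abbad':
  pos 0-1: 'a' vs 'b' -> different
  pos 1-2: 'b' vs 'b' -> MATCH ('bb')
  pos 2-3: 'b' vs 'a' -> different
  pos 3-4: 'a' vs 'd' -> different
Consecutive identical pairs: ['bb']
Count: 1

1


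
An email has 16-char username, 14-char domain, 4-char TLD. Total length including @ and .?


An email address has format: username@domain.tld
Username length: 16
'@' character: 1
Domain length: 14
'.' character: 1
TLD length: 4
Total = 16 + 1 + 14 + 1 + 4 = 36

36


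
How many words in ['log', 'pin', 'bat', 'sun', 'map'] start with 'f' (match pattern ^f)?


Pattern ^f anchors to start of word. Check which words begin with 'f':
  'log' -> no
  'pin' -> no
  'bat' -> no
  'sun' -> no
  'map' -> no
Matching words: []
Count: 0

0


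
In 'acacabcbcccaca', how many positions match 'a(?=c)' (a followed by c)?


Lookahead 'a(?=c)' matches 'a' only when followed by 'c'.
String: 'acacabcbcccaca'
Checking each position where char is 'a':
  pos 0: 'a' -> MATCH (next='c')
  pos 2: 'a' -> MATCH (next='c')
  pos 4: 'a' -> no (next='b')
  pos 11: 'a' -> MATCH (next='c')
Matching positions: [0, 2, 11]
Count: 3

3


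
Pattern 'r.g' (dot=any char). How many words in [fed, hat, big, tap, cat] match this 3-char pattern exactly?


Pattern 'r.g' means: starts with 'r', any single char, ends with 'g'.
Checking each word (must be exactly 3 chars):
  'fed' (len=3): no
  'hat' (len=3): no
  'big' (len=3): no
  'tap' (len=3): no
  'cat' (len=3): no
Matching words: []
Total: 0

0


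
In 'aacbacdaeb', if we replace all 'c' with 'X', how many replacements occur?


re.sub('c', 'X', text) replaces every occurrence of 'c' with 'X'.
Text: 'aacbacdaeb'
Scanning for 'c':
  pos 2: 'c' -> replacement #1
  pos 5: 'c' -> replacement #2
Total replacements: 2

2


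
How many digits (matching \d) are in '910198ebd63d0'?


\d matches any digit 0-9.
Scanning '910198ebd63d0':
  pos 0: '9' -> DIGIT
  pos 1: '1' -> DIGIT
  pos 2: '0' -> DIGIT
  pos 3: '1' -> DIGIT
  pos 4: '9' -> DIGIT
  pos 5: '8' -> DIGIT
  pos 9: '6' -> DIGIT
  pos 10: '3' -> DIGIT
  pos 12: '0' -> DIGIT
Digits found: ['9', '1', '0', '1', '9', '8', '6', '3', '0']
Total: 9

9


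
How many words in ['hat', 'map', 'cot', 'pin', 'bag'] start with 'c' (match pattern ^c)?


Pattern ^c anchors to start of word. Check which words begin with 'c':
  'hat' -> no
  'map' -> no
  'cot' -> MATCH (starts with 'c')
  'pin' -> no
  'bag' -> no
Matching words: ['cot']
Count: 1

1


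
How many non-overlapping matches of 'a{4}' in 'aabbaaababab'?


Pattern 'a{4}' matches exactly 4 consecutive a's (greedy, non-overlapping).
String: 'aabbaaababab'
Scanning for runs of a's:
  Run at pos 0: 'aa' (length 2) -> 0 match(es)
  Run at pos 4: 'aaa' (length 3) -> 0 match(es)
  Run at pos 8: 'a' (length 1) -> 0 match(es)
  Run at pos 10: 'a' (length 1) -> 0 match(es)
Matches found: []
Total: 0

0


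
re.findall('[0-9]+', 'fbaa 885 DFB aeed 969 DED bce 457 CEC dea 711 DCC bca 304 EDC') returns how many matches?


Pattern '[0-9]+' finds one or more digits.
Text: 'fbaa 885 DFB aeed 969 DED bce 457 CEC dea 711 DCC bca 304 EDC'
Scanning for matches:
  Match 1: '885'
  Match 2: '969'
  Match 3: '457'
  Match 4: '711'
  Match 5: '304'
Total matches: 5

5


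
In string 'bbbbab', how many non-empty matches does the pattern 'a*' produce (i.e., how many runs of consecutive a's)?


Pattern 'a*' matches zero or more a's. We want non-empty runs of consecutive a's.
String: 'bbbbab'
Walking through the string to find runs of a's:
  Run 1: positions 4-4 -> 'a'
Non-empty runs found: ['a']
Count: 1

1


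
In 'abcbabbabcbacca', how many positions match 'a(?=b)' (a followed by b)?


Lookahead 'a(?=b)' matches 'a' only when followed by 'b'.
String: 'abcbabbabcbacca'
Checking each position where char is 'a':
  pos 0: 'a' -> MATCH (next='b')
  pos 4: 'a' -> MATCH (next='b')
  pos 7: 'a' -> MATCH (next='b')
  pos 11: 'a' -> no (next='c')
Matching positions: [0, 4, 7]
Count: 3

3


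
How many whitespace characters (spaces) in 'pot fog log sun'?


\s matches whitespace characters (spaces, tabs, etc.).
Text: 'pot fog log sun'
This text has 4 words separated by spaces.
Number of spaces = number of words - 1 = 4 - 1 = 3

3


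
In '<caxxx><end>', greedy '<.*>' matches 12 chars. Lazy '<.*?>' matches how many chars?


Greedy '<.*>' tries to match as MUCH as possible.
Lazy '<.*?>' tries to match as LITTLE as possible.

String: '<caxxx><end>'
Greedy '<.*>' starts at first '<' and extends to the LAST '>': '<caxxx><end>' (12 chars)
Lazy '<.*?>' starts at first '<' and stops at the FIRST '>': '<caxxx>' (7 chars)

7


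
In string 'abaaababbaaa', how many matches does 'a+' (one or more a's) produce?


Pattern 'a+' matches one or more consecutive a's.
String: 'abaaababbaaa'
Scanning for runs of a:
  Match 1: 'a' (length 1)
  Match 2: 'aaa' (length 3)
  Match 3: 'a' (length 1)
  Match 4: 'aaa' (length 3)
Total matches: 4

4


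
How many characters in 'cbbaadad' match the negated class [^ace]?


Negated class [^ace] matches any char NOT in {a, c, e}
Scanning 'cbbaadad':
  pos 0: 'c' -> no (excluded)
  pos 1: 'b' -> MATCH
  pos 2: 'b' -> MATCH
  pos 3: 'a' -> no (excluded)
  pos 4: 'a' -> no (excluded)
  pos 5: 'd' -> MATCH
  pos 6: 'a' -> no (excluded)
  pos 7: 'd' -> MATCH
Total matches: 4

4


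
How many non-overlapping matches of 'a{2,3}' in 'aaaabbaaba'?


Pattern 'a{2,3}' matches between 2 and 3 consecutive a's (greedy).
String: 'aaaabbaaba'
Finding runs of a's and applying greedy matching:
  Run at pos 0: 'aaaa' (length 4)
  Run at pos 6: 'aa' (length 2)
  Run at pos 9: 'a' (length 1)
Matches: ['aaa', 'aa']
Count: 2

2


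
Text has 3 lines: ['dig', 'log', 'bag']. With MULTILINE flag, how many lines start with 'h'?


With MULTILINE flag, ^ matches the start of each line.
Lines: ['dig', 'log', 'bag']
Checking which lines start with 'h':
  Line 1: 'dig' -> no
  Line 2: 'log' -> no
  Line 3: 'bag' -> no
Matching lines: []
Count: 0

0


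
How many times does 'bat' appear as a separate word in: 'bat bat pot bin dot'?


Scanning each word for exact match 'bat':
  Word 1: 'bat' -> MATCH
  Word 2: 'bat' -> MATCH
  Word 3: 'pot' -> no
  Word 4: 'bin' -> no
  Word 5: 'dot' -> no
Total matches: 2

2


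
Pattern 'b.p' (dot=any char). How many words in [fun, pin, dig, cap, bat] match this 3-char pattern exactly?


Pattern 'b.p' means: starts with 'b', any single char, ends with 'p'.
Checking each word (must be exactly 3 chars):
  'fun' (len=3): no
  'pin' (len=3): no
  'dig' (len=3): no
  'cap' (len=3): no
  'bat' (len=3): no
Matching words: []
Total: 0

0


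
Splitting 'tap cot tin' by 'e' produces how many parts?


Splitting by 'e' breaks the string at each occurrence of the separator.
Text: 'tap cot tin'
Parts after split:
  Part 1: 'tap cot tin'
Total parts: 1

1


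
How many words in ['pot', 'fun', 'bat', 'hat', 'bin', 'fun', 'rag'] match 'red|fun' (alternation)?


Alternation 'red|fun' matches either 'red' or 'fun'.
Checking each word:
  'pot' -> no
  'fun' -> MATCH
  'bat' -> no
  'hat' -> no
  'bin' -> no
  'fun' -> MATCH
  'rag' -> no
Matches: ['fun', 'fun']
Count: 2

2
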